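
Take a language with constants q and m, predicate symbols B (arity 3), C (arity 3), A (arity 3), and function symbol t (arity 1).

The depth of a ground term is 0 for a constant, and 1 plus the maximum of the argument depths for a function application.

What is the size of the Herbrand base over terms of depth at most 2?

First count ground terms of depth ≤ 2.
Let N_k = |{terms of depth ≤ k}|. Then N_0 = 2 and N_k = 2 + N_{k-1} for k ≥ 1 (one summand per function symbol, arity giving the exponent).
N_0 = 2
N_1 = 2 + 2 = 4
N_2 = 2 + 4 = 6
So |H| = 6.
Each predicate of arity r yields |H|^r ground atoms (one per choice of an r-tuple from H):
  B: 6^3 = 216;  C: 6^3 = 216;  A: 6^3 = 216
Total ground atoms: 216 + 216 + 216 = 648.

648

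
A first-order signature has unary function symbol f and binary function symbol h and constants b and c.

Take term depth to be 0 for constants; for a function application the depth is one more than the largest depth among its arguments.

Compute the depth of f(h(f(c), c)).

depth(f(c)) = 1 + depth(c) = 1 + 0 = 1
depth(h(f(c), c)) = 1 + max(1, 0) = 2
depth(f(h(f(c), c))) = 1 + depth(h(f(c), c)) = 1 + 2 = 3

3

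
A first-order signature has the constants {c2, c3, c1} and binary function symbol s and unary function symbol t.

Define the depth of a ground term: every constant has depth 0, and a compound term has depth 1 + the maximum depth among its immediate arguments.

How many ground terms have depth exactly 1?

Let N_k = |{terms of depth ≤ k}|. Then N_0 = 3 and N_k = 3 + N_{k-1}^2 + N_{k-1} for k ≥ 1 (one summand per function symbol, arity giving the exponent).
N_0 = 3
N_1 = 3 + 3^2 + 3 = 15
Terms of depth exactly 1: N_1 − N_0 = 15 − 3 = 12.

12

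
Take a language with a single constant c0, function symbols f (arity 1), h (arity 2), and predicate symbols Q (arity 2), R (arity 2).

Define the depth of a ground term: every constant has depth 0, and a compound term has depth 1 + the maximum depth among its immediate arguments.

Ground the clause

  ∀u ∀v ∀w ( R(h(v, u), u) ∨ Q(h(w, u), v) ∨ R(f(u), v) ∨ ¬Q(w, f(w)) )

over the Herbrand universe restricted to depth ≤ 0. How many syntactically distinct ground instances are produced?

1

Ground terms of depth ≤ 0:
  Let N_k count ground terms of depth at most k. Each non-constant term of depth ≤ k is some function symbol applied to depth-≤(k−1) arguments, giving N_k = 1 + N_{k-1} + N_{k-1}^2.
  N_0 = 1
  Explicitly: c0.
So there is exactly 1 ground term available for substitution.
The body mentions every one of the 3 quantified variables; since ground terms form a free algebra, no two substitutions collapse to the same formula.
Number of ground instances = 1^3 = 1.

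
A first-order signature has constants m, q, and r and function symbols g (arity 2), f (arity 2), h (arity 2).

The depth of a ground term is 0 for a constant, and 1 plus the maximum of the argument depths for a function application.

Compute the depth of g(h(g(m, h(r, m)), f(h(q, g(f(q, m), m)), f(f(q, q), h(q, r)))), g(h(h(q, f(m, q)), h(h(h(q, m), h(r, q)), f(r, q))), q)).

depth(h(r, m)) = 1 + max(0, 0) = 1
depth(g(m, h(r, m))) = 1 + max(0, 1) = 2
depth(f(q, m)) = 1 + max(0, 0) = 1
depth(g(f(q, m), m)) = 1 + max(1, 0) = 2
depth(h(q, g(f(q, m), m))) = 1 + max(0, 2) = 3
depth(f(q, q)) = 1 + max(0, 0) = 1
depth(h(q, r)) = 1 + max(0, 0) = 1
depth(f(f(q, q), h(q, r))) = 1 + max(1, 1) = 2
depth(f(h(q, g(f(q, m), m)), f(f(q, q), h(q, r)))) = 1 + max(3, 2) = 4
depth(h(g(m, h(r, m)), f(h(q, g(f(q, m), m)), f(f(q, q), h(q, r))))) = 1 + max(2, 4) = 5
depth(f(m, q)) = 1 + max(0, 0) = 1
depth(h(q, f(m, q))) = 1 + max(0, 1) = 2
depth(h(q, m)) = 1 + max(0, 0) = 1
depth(h(r, q)) = 1 + max(0, 0) = 1
depth(h(h(q, m), h(r, q))) = 1 + max(1, 1) = 2
depth(f(r, q)) = 1 + max(0, 0) = 1
depth(h(h(h(q, m), h(r, q)), f(r, q))) = 1 + max(2, 1) = 3
depth(h(h(q, f(m, q)), h(h(h(q, m), h(r, q)), f(r, q)))) = 1 + max(2, 3) = 4
depth(g(h(h(q, f(m, q)), h(h(h(q, m), h(r, q)), f(r, q))), q)) = 1 + max(4, 0) = 5
depth(g(h(g(m, h(r, m)), f(h(q, g(f(q, m), m)), f(f(q, q), h(q, r)))), g(h(h(q, f(m, q)), h(h(h(q, m), h(r, q)), f(r, q))), q))) = 1 + max(5, 5) = 6

6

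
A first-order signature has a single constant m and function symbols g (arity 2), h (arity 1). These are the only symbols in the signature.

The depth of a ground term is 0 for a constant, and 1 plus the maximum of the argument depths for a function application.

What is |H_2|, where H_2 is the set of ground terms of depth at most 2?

13

Let N_k count ground terms of depth at most k. Each non-constant term of depth ≤ k is some function symbol applied to depth-≤(k−1) arguments, giving N_k = 1 + N_{k-1}^2 + N_{k-1}.
N_0 = 1
N_1 = 1 + 1^2 + 1 = 3
N_2 = 1 + 3^2 + 3 = 13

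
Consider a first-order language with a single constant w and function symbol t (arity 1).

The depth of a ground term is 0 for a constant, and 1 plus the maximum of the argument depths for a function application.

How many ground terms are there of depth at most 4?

Let N_k = |{terms of depth ≤ k}|. Then N_0 = 1 and N_k = 1 + N_{k-1} for k ≥ 1 (one summand per function symbol, arity giving the exponent).
N_0 = 1
N_1 = 1 + 1 = 2
N_2 = 1 + 2 = 3
N_3 = 1 + 3 = 4
N_4 = 1 + 4 = 5
Explicitly: w, t(w), t(t(w)), t(t(t(w))), t(t(t(t(w)))).

5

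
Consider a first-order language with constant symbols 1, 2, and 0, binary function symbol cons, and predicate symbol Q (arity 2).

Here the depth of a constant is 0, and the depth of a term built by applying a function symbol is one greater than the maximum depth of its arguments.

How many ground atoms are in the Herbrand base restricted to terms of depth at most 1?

First count ground terms of depth ≤ 1.
Let N_k = |{terms of depth ≤ k}|. Then N_0 = 3 and N_k = 3 + N_{k-1}^2 for k ≥ 1 (one summand per function symbol, arity giving the exponent).
N_0 = 3
N_1 = 3 + 3^2 = 12
So |H| = 12.
For each predicate symbol, the number of ground atoms is |H| raised to its arity; summing:
  Q: 12^2 = 144
Total ground atoms: 144.

144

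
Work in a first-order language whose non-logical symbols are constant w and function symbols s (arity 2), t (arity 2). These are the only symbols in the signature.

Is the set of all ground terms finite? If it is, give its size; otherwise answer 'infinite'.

infinite

The signature has at least one function symbol (s, arity 2) and at least one constant (w).
Iterating s gives infinitely many distinct ground terms: w, s(w, w), s(s(w, w), s(w, w)), ...
So the Herbrand universe is infinite.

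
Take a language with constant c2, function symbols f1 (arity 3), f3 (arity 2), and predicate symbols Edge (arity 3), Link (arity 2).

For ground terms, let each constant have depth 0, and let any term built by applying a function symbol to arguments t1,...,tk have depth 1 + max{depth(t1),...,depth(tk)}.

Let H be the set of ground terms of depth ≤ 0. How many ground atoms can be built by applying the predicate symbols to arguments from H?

First count ground terms of depth ≤ 0.
Count level by level. With function symbols f1/3, f3/2, the terms of depth ≤ k are the 1 constant together with each function applied to depth-≤(k−1) tuples, so N_k = 1 + N_{k-1}^3 + N_{k-1}^2.
N_0 = 1
Explicitly: c2.
So |H| = 1.
Ground atoms are formed by filling each argument slot of a predicate with a term from H, so an r-ary predicate gives |H|^r atoms:
  Edge: 1^3 = 1;  Link: 1^2 = 1
Total ground atoms: 1 + 1 = 2.

2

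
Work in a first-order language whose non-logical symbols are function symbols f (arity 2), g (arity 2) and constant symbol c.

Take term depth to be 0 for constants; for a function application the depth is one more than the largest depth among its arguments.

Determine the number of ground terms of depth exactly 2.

Write N_k for the number of ground terms of depth ≤ k. A term of depth ≤ k is either a constant or a function symbol applied to arguments of depth ≤ k−1, so N_k = 1 + N_{k-1}^2 + N_{k-1}^2.
N_0 = 1
N_1 = 1 + 1^2 + 1^2 = 3
N_2 = 1 + 3^2 + 3^2 = 19
Terms of depth exactly 2: N_2 − N_1 = 19 − 3 = 16.

16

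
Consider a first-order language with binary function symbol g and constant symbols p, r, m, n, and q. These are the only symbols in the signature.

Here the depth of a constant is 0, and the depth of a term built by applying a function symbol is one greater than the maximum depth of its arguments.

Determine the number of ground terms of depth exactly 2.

Let N_k count ground terms of depth at most k. Each non-constant term of depth ≤ k is some function symbol applied to depth-≤(k−1) arguments, giving N_k = 5 + N_{k-1}^2.
N_0 = 5
N_1 = 5 + 5^2 = 30
N_2 = 5 + 30^2 = 905
Terms of depth exactly 2: N_2 − N_1 = 905 − 30 = 875.

875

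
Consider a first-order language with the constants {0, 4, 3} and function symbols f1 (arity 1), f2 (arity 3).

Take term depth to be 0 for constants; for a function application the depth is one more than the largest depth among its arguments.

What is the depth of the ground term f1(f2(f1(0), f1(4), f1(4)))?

depth(f1(0)) = 1 + depth(0) = 1 + 0 = 1
depth(f1(4)) = 1 + depth(4) = 1 + 0 = 1
depth(f2(f1(0), f1(4), f1(4))) = 1 + max(1, 1, 1) = 2
depth(f1(f2(f1(0), f1(4), f1(4)))) = 1 + depth(f2(f1(0), f1(4), f1(4))) = 1 + 2 = 3

3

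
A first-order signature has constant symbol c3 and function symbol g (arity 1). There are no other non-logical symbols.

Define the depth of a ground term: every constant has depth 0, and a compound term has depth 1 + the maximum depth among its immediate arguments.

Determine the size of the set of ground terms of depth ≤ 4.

If N_k denotes the number of depth-≤k ground terms, the 1 constant gives N_0 = 1, and each function symbol of arity r contributes N_{k-1}^r new terms at level k: N_k = 1 + N_{k-1}.
N_0 = 1
N_1 = 1 + 1 = 2
N_2 = 1 + 2 = 3
N_3 = 1 + 3 = 4
N_4 = 1 + 4 = 5

5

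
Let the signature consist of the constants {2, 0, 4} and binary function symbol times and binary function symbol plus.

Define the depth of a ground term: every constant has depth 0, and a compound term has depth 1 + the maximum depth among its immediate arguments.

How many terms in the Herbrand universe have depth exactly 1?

Let N_k count ground terms of depth at most k. Each non-constant term of depth ≤ k is some function symbol applied to depth-≤(k−1) arguments, giving N_k = 3 + N_{k-1}^2 + N_{k-1}^2.
N_0 = 3
N_1 = 3 + 3^2 + 3^2 = 21
Terms of depth exactly 1: N_1 − N_0 = 21 − 3 = 18.

18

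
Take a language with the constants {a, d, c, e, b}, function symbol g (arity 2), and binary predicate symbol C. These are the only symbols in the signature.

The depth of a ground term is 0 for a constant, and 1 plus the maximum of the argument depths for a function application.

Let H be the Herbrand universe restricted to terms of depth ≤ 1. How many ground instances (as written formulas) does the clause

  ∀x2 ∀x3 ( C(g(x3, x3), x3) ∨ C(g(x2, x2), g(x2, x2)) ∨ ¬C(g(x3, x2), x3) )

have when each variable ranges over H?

Ground terms of depth ≤ 1:
  Let N_k = |{terms of depth ≤ k}|. Then N_0 = 5 and N_k = 5 + N_{k-1}^2 for k ≥ 1 (one summand per function symbol, arity giving the exponent).
  N_0 = 5
  N_1 = 5 + 5^2 = 30
So there are 30 ground terms available for substitution.
The clause has 2 distinct variables (x2, x3), each appearing in the body. In the free term algebra distinct substitutions yield syntactically distinct ground instances.
Number of ground instances = 30^2 = 900.

900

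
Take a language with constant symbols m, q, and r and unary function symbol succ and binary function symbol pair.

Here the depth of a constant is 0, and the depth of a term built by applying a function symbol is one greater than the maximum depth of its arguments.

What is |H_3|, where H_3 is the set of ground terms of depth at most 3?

59295

Count level by level. With function symbols succ/1, pair/2, the terms of depth ≤ k are the 3 constants together with each function applied to depth-≤(k−1) tuples, so N_k = 3 + N_{k-1} + N_{k-1}^2.
N_0 = 3
N_1 = 3 + 3 + 3^2 = 15
N_2 = 3 + 15 + 15^2 = 243
N_3 = 3 + 243 + 243^2 = 59295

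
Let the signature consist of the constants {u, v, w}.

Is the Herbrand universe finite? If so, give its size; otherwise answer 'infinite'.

3

There are no function symbols, so every ground term is one of the 3 constants.
The Herbrand universe is {u, v, w}, which is finite with 3 elements.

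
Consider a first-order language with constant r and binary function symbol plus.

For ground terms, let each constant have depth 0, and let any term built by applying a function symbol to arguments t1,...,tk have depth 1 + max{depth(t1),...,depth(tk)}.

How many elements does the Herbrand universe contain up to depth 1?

2

Write N_k for the number of ground terms of depth ≤ k. A term of depth ≤ k is either a constant or a function symbol applied to arguments of depth ≤ k−1, so N_k = 1 + N_{k-1}^2.
N_0 = 1
N_1 = 1 + 1^2 = 2
Explicitly: r, plus(r, r).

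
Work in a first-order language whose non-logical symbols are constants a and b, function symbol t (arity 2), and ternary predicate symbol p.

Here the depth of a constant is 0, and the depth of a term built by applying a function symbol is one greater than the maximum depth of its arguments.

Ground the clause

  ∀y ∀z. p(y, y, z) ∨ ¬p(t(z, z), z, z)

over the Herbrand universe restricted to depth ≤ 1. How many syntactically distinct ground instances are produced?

Ground terms of depth ≤ 1:
  Write N_k for the number of ground terms of depth ≤ k. A term of depth ≤ k is either a constant or a function symbol applied to arguments of depth ≤ k−1, so N_k = 2 + N_{k-1}^2.
  N_0 = 2
  N_1 = 2 + 2^2 = 6
So there are 6 ground terms available for substitution.
There are 2 variables to instantiate (y, z), each occurring in at least one literal, so different choices give different ground instances.
Number of ground instances = 6^2 = 36.

36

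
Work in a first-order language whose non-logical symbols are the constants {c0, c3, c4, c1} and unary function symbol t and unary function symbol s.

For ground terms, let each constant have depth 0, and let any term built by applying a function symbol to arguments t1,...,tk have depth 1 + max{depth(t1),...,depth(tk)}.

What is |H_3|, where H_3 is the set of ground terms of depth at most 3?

60

Write N_k for the number of ground terms of depth ≤ k. A term of depth ≤ k is either a constant or a function symbol applied to arguments of depth ≤ k−1, so N_k = 4 + N_{k-1} + N_{k-1}.
N_0 = 4
N_1 = 4 + 4 + 4 = 12
N_2 = 4 + 12 + 12 = 28
N_3 = 4 + 28 + 28 = 60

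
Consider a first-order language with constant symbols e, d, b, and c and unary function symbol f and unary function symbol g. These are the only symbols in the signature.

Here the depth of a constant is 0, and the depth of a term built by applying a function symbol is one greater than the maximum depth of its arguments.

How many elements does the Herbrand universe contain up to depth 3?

60

Let N_k = |{terms of depth ≤ k}|. Then N_0 = 4 and N_k = 4 + N_{k-1} + N_{k-1} for k ≥ 1 (one summand per function symbol, arity giving the exponent).
N_0 = 4
N_1 = 4 + 4 + 4 = 12
N_2 = 4 + 12 + 12 = 28
N_3 = 4 + 28 + 28 = 60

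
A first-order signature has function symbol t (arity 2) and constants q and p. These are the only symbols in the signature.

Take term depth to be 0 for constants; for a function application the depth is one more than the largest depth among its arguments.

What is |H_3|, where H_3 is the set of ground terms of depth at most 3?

1446

Write N_k for the number of ground terms of depth ≤ k. A term of depth ≤ k is either a constant or a function symbol applied to arguments of depth ≤ k−1, so N_k = 2 + N_{k-1}^2.
N_0 = 2
N_1 = 2 + 2^2 = 6
N_2 = 2 + 6^2 = 38
N_3 = 2 + 38^2 = 1446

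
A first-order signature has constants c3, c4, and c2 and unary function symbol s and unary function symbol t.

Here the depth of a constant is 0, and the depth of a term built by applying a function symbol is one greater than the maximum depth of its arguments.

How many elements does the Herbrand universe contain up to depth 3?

45

Write N_k for the number of ground terms of depth ≤ k. A term of depth ≤ k is either a constant or a function symbol applied to arguments of depth ≤ k−1, so N_k = 3 + N_{k-1} + N_{k-1}.
N_0 = 3
N_1 = 3 + 3 + 3 = 9
N_2 = 3 + 9 + 9 = 21
N_3 = 3 + 21 + 21 = 45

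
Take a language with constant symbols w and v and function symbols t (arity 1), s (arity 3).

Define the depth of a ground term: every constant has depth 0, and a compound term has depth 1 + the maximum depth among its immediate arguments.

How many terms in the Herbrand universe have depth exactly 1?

Let N_k = |{terms of depth ≤ k}|. Then N_0 = 2 and N_k = 2 + N_{k-1} + N_{k-1}^3 for k ≥ 1 (one summand per function symbol, arity giving the exponent).
N_0 = 2
N_1 = 2 + 2 + 2^3 = 12
Terms of depth exactly 1: N_1 − N_0 = 12 − 2 = 10.

10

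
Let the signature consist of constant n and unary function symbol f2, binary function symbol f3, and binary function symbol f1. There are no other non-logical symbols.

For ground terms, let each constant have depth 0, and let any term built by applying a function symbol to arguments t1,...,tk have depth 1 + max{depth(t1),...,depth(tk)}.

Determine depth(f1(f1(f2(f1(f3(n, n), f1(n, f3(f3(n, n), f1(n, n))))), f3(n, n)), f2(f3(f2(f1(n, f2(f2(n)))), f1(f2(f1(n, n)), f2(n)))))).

7

depth(f3(n, n)) = 1 + max(0, 0) = 1
depth(f1(n, n)) = 1 + max(0, 0) = 1
depth(f3(f3(n, n), f1(n, n))) = 1 + max(1, 1) = 2
depth(f1(n, f3(f3(n, n), f1(n, n)))) = 1 + max(0, 2) = 3
depth(f1(f3(n, n), f1(n, f3(f3(n, n), f1(n, n))))) = 1 + max(1, 3) = 4
depth(f2(f1(f3(n, n), f1(n, f3(f3(n, n), f1(n, n)))))) = 1 + depth(f1(f3(n, n), f1(n, f3(f3(n, n), f1(n, n))))) = 1 + 4 = 5
depth(f1(f2(f1(f3(n, n), f1(n, f3(f3(n, n), f1(n, n))))), f3(n, n))) = 1 + max(5, 1) = 6
depth(f2(n)) = 1 + depth(n) = 1 + 0 = 1
depth(f2(f2(n))) = 1 + depth(f2(n)) = 1 + 1 = 2
depth(f1(n, f2(f2(n)))) = 1 + max(0, 2) = 3
depth(f2(f1(n, f2(f2(n))))) = 1 + depth(f1(n, f2(f2(n)))) = 1 + 3 = 4
depth(f2(f1(n, n))) = 1 + depth(f1(n, n)) = 1 + 1 = 2
depth(f1(f2(f1(n, n)), f2(n))) = 1 + max(2, 1) = 3
depth(f3(f2(f1(n, f2(f2(n)))), f1(f2(f1(n, n)), f2(n)))) = 1 + max(4, 3) = 5
depth(f2(f3(f2(f1(n, f2(f2(n)))), f1(f2(f1(n, n)), f2(n))))) = 1 + depth(f3(f2(f1(n, f2(f2(n)))), f1(f2(f1(n, n)), f2(n)))) = 1 + 5 = 6
depth(f1(f1(f2(f1(f3(n, n), f1(n, f3(f3(n, n), f1(n, n))))), f3(n, n)), f2(f3(f2(f1(n, f2(f2(n)))), f1(f2(f1(n, n)), f2(n)))))) = 1 + max(6, 6) = 7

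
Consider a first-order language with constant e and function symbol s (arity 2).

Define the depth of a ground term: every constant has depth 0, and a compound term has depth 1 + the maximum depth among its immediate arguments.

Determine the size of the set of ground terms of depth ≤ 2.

5

Let N_k = |{terms of depth ≤ k}|. Then N_0 = 1 and N_k = 1 + N_{k-1}^2 for k ≥ 1 (one summand per function symbol, arity giving the exponent).
N_0 = 1
N_1 = 1 + 1^2 = 2
N_2 = 1 + 2^2 = 5
Explicitly: e, s(e, e), s(e, s(e, e)), s(s(e, e), e), s(s(e, e), s(e, e)).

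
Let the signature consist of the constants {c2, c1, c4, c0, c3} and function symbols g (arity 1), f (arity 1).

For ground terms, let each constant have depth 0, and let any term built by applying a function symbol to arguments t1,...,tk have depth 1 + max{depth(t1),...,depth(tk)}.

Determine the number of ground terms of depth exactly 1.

10

Let N_k count ground terms of depth at most k. Each non-constant term of depth ≤ k is some function symbol applied to depth-≤(k−1) arguments, giving N_k = 5 + N_{k-1} + N_{k-1}.
N_0 = 5
N_1 = 5 + 5 + 5 = 15
Terms of depth exactly 1: N_1 − N_0 = 15 − 5 = 10.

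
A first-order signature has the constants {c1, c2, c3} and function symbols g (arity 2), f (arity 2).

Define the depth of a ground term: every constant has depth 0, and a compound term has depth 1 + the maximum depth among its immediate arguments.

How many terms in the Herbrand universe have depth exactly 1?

18

If N_k denotes the number of depth-≤k ground terms, the 3 constants give N_0 = 3, and each function symbol of arity r contributes N_{k-1}^r new terms at level k: N_k = 3 + N_{k-1}^2 + N_{k-1}^2.
N_0 = 3
N_1 = 3 + 3^2 + 3^2 = 21
Terms of depth exactly 1: N_1 − N_0 = 21 − 3 = 18.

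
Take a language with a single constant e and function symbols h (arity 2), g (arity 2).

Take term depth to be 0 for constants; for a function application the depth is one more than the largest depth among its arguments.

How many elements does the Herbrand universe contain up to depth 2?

19

Let N_k = |{terms of depth ≤ k}|. Then N_0 = 1 and N_k = 1 + N_{k-1}^2 + N_{k-1}^2 for k ≥ 1 (one summand per function symbol, arity giving the exponent).
N_0 = 1
N_1 = 1 + 1^2 + 1^2 = 3
N_2 = 1 + 3^2 + 3^2 = 19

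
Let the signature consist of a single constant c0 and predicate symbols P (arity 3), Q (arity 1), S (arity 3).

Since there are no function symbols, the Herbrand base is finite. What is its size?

With no function symbols, the Herbrand universe is just the 1 constant.
Ground atoms per predicate: P: 1^3 = 1, Q: 1, S: 1^3 = 1.
Herbrand base size = 1 + 1 + 1 = 3.

3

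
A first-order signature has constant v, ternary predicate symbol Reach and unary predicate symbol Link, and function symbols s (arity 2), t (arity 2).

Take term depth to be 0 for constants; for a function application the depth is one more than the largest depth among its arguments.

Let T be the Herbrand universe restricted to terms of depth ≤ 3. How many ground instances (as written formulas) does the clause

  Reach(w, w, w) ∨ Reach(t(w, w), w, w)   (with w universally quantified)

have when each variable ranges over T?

723

Ground terms of depth ≤ 3:
  If N_k denotes the number of depth-≤k ground terms, the 1 constant gives N_0 = 1, and each function symbol of arity r contributes N_{k-1}^r new terms at level k: N_k = 1 + N_{k-1}^2 + N_{k-1}^2.
  N_0 = 1
  N_1 = 1 + 1^2 + 1^2 = 3
  N_2 = 1 + 3^2 + 3^2 = 19
  N_3 = 1 + 19^2 + 19^2 = 723
So there are 723 ground terms available for substitution.
The variable w ranges independently over the available ground terms, and distinct assignments produce distinct instances.
Number of ground instances = 723.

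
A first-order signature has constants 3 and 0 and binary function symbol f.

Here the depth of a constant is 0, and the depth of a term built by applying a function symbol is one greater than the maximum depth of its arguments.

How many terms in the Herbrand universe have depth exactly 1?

Let N_k count ground terms of depth at most k. Each non-constant term of depth ≤ k is some function symbol applied to depth-≤(k−1) arguments, giving N_k = 2 + N_{k-1}^2.
N_0 = 2
N_1 = 2 + 2^2 = 6
Terms of depth exactly 1: N_1 − N_0 = 6 − 2 = 4.

4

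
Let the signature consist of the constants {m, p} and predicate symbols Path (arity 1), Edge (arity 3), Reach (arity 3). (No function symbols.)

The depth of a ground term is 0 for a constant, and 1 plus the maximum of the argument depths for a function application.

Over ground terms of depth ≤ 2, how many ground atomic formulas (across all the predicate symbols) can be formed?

18

First count ground terms of depth ≤ 2.
With no function symbols every ground term is a constant, so there are exactly 2 ground terms at every depth bound.
N_0 = 2
N_1 = 2
N_2 = 2
Explicitly: m, p.
So |H| = 2.
Ground atoms are formed by filling each argument slot of a predicate with a term from H, so an r-ary predicate gives |H|^r atoms:
  Path: 2;  Edge: 2^3 = 8;  Reach: 2^3 = 8
Total ground atoms: 2 + 8 + 8 = 18.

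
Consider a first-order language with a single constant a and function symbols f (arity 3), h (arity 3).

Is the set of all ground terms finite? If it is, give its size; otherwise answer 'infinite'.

The signature has at least one function symbol (f, arity 3) and at least one constant (a).
Iterating f gives infinitely many distinct ground terms: a, f(a, a, a), f(f(a, a, a), f(a, a, a), f(a, a, a)), ...
So the Herbrand universe is infinite.

infinite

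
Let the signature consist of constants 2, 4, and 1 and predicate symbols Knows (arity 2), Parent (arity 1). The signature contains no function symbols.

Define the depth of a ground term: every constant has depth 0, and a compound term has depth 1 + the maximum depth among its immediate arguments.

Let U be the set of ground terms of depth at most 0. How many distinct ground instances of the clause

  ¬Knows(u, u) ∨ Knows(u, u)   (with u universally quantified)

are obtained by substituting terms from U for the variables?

3

Ground terms of depth ≤ 0:
  With no function symbols every ground term is a constant, so there are exactly 3 ground terms at every depth bound.
  N_0 = 3
  Explicitly: 2, 4, 1.
So there are 3 ground terms available for substitution.
The clause has 1 distinct variable (u), which appears in the body. In the free term algebra distinct substitutions yield syntactically distinct ground instances.
Number of ground instances = 3.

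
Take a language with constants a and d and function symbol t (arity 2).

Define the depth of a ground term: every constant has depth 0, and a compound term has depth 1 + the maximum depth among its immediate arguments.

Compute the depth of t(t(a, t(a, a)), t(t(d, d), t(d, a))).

3

depth(t(a, a)) = 1 + max(0, 0) = 1
depth(t(a, t(a, a))) = 1 + max(0, 1) = 2
depth(t(d, d)) = 1 + max(0, 0) = 1
depth(t(d, a)) = 1 + max(0, 0) = 1
depth(t(t(d, d), t(d, a))) = 1 + max(1, 1) = 2
depth(t(t(a, t(a, a)), t(t(d, d), t(d, a)))) = 1 + max(2, 2) = 3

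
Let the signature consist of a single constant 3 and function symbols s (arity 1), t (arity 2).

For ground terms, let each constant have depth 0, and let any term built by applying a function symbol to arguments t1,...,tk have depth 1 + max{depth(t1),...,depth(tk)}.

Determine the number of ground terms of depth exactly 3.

Let N_k = |{terms of depth ≤ k}|. Then N_0 = 1 and N_k = 1 + N_{k-1} + N_{k-1}^2 for k ≥ 1 (one summand per function symbol, arity giving the exponent).
N_0 = 1
N_1 = 1 + 1 + 1^2 = 3
N_2 = 1 + 3 + 3^2 = 13
N_3 = 1 + 13 + 13^2 = 183
Terms of depth exactly 3: N_3 − N_2 = 183 − 13 = 170.

170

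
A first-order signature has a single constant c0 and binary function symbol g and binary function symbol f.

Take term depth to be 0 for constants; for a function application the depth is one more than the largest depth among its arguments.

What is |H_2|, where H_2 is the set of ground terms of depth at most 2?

Count level by level. With function symbols g/2, f/2, the terms of depth ≤ k are the 1 constant together with each function applied to depth-≤(k−1) tuples, so N_k = 1 + N_{k-1}^2 + N_{k-1}^2.
N_0 = 1
N_1 = 1 + 1^2 + 1^2 = 3
N_2 = 1 + 3^2 + 3^2 = 19

19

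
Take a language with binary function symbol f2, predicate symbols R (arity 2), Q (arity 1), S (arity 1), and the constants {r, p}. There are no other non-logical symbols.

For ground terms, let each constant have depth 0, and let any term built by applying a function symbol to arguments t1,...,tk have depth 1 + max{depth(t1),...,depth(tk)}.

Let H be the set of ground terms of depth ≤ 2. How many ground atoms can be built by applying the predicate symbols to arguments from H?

First count ground terms of depth ≤ 2.
Let N_k count ground terms of depth at most k. Each non-constant term of depth ≤ k is some function symbol applied to depth-≤(k−1) arguments, giving N_k = 2 + N_{k-1}^2.
N_0 = 2
N_1 = 2 + 2^2 = 6
N_2 = 2 + 6^2 = 38
So |H| = 38.
For each predicate symbol, the number of ground atoms is |H| raised to its arity; summing:
  R: 38^2 = 1444;  Q: 38;  S: 38
Total ground atoms: 1444 + 38 + 38 = 1520.

1520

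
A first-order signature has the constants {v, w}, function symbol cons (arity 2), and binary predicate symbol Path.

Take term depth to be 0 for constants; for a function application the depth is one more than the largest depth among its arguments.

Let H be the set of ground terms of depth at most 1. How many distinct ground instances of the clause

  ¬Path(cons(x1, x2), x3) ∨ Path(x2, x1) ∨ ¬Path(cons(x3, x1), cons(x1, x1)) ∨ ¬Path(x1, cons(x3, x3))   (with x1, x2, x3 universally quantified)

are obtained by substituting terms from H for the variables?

Ground terms of depth ≤ 1:
  If N_k denotes the number of depth-≤k ground terms, the 2 constants give N_0 = 2, and each function symbol of arity r contributes N_{k-1}^r new terms at level k: N_k = 2 + N_{k-1}^2.
  N_0 = 2
  N_1 = 2 + 2^2 = 6
  Explicitly: v, w, cons(v, v), cons(v, w), cons(w, v), cons(w, w).
So there are 6 ground terms available for substitution.
The clause has 3 distinct variables (x1, x2, x3), each appearing in the body. In the free term algebra distinct substitutions yield syntactically distinct ground instances.
Number of ground instances = 6^3 = 216.

216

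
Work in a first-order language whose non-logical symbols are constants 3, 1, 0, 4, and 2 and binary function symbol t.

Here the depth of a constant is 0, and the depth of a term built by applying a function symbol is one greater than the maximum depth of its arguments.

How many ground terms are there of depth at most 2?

Let N_k = |{terms of depth ≤ k}|. Then N_0 = 5 and N_k = 5 + N_{k-1}^2 for k ≥ 1 (one summand per function symbol, arity giving the exponent).
N_0 = 5
N_1 = 5 + 5^2 = 30
N_2 = 5 + 30^2 = 905

905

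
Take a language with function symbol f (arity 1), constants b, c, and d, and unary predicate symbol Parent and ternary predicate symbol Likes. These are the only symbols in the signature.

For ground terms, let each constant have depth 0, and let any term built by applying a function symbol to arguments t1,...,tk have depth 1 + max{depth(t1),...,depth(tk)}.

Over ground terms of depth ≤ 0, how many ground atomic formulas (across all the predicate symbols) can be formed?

30

First count ground terms of depth ≤ 0.
If N_k denotes the number of depth-≤k ground terms, the 3 constants give N_0 = 3, and each function symbol of arity r contributes N_{k-1}^r new terms at level k: N_k = 3 + N_{k-1}.
N_0 = 3
So |H| = 3.
For each predicate symbol, the number of ground atoms is |H| raised to its arity; summing:
  Parent: 3;  Likes: 3^3 = 27
Total ground atoms: 3 + 27 = 30.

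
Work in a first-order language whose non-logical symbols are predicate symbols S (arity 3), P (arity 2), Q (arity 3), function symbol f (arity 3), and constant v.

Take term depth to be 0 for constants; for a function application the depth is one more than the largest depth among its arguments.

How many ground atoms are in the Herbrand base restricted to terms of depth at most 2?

First count ground terms of depth ≤ 2.
Let N_k = |{terms of depth ≤ k}|. Then N_0 = 1 and N_k = 1 + N_{k-1}^3 for k ≥ 1 (one summand per function symbol, arity giving the exponent).
N_0 = 1
N_1 = 1 + 1^3 = 2
N_2 = 1 + 2^3 = 9
So |H| = 9.
Ground atoms are formed by filling each argument slot of a predicate with a term from H, so an r-ary predicate gives |H|^r atoms:
  S: 9^3 = 729;  P: 9^2 = 81;  Q: 9^3 = 729
Total ground atoms: 729 + 81 + 729 = 1539.

1539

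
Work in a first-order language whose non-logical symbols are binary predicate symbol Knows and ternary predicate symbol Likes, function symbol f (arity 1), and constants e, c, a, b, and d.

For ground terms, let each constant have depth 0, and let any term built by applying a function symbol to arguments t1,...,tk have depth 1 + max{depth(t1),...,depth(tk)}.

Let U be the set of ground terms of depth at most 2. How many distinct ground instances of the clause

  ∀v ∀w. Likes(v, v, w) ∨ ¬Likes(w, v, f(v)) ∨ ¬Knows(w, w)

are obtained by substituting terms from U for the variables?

225

Ground terms of depth ≤ 2:
  If N_k denotes the number of depth-≤k ground terms, the 5 constants give N_0 = 5, and each function symbol of arity r contributes N_{k-1}^r new terms at level k: N_k = 5 + N_{k-1}.
  N_0 = 5
  N_1 = 5 + 5 = 10
  N_2 = 5 + 10 = 15
So there are 15 ground terms available for substitution.
There are 2 variables to instantiate (v, w), each occurring in at least one literal, so different choices give different ground instances.
Number of ground instances = 15^2 = 225.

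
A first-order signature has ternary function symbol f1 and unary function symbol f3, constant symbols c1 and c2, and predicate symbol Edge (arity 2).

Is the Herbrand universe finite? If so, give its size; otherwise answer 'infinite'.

infinite

The signature has at least one function symbol (f1, arity 3) and at least one constant (c1).
Iterating f1 gives infinitely many distinct ground terms: c1, f1(c1, c1, c1), f1(f1(c1, c1, c1), f1(c1, c1, c1), f1(c1, c1, c1)), ...
So the Herbrand universe is infinite.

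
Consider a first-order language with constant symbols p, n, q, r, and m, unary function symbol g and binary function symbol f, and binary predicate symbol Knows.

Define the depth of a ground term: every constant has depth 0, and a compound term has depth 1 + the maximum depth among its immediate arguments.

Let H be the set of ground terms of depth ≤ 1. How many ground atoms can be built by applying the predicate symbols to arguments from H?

1225

First count ground terms of depth ≤ 1.
Let N_k count ground terms of depth at most k. Each non-constant term of depth ≤ k is some function symbol applied to depth-≤(k−1) arguments, giving N_k = 5 + N_{k-1} + N_{k-1}^2.
N_0 = 5
N_1 = 5 + 5 + 5^2 = 35
So |H| = 35.
A ground atom is a predicate applied to a tuple of terms from H, so the count is the sum over predicates of |H|^arity:
  Knows: 35^2 = 1225
Total ground atoms: 1225.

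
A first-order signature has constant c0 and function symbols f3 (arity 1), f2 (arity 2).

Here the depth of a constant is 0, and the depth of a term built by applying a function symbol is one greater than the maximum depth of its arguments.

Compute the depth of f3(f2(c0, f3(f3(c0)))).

4

depth(f3(c0)) = 1 + depth(c0) = 1 + 0 = 1
depth(f3(f3(c0))) = 1 + depth(f3(c0)) = 1 + 1 = 2
depth(f2(c0, f3(f3(c0)))) = 1 + max(0, 2) = 3
depth(f3(f2(c0, f3(f3(c0))))) = 1 + depth(f2(c0, f3(f3(c0)))) = 1 + 3 = 4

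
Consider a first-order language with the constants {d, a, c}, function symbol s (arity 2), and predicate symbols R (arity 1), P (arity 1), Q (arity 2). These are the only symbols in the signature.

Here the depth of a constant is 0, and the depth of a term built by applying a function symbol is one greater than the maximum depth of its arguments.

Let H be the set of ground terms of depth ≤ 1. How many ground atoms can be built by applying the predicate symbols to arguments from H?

First count ground terms of depth ≤ 1.
Count level by level. With function symbols s/2, the terms of depth ≤ k are the 3 constants together with each function applied to depth-≤(k−1) tuples, so N_k = 3 + N_{k-1}^2.
N_0 = 3
N_1 = 3 + 3^2 = 12
Explicitly: d, a, c, s(d, d), s(d, a), s(d, c), s(a, d), s(a, a), s(a, c), s(c, d), s(c, a), s(c, c).
So |H| = 12.
A ground atom is a predicate applied to a tuple of terms from H, so the count is the sum over predicates of |H|^arity:
  R: 12;  P: 12;  Q: 12^2 = 144
Total ground atoms: 12 + 12 + 144 = 168.

168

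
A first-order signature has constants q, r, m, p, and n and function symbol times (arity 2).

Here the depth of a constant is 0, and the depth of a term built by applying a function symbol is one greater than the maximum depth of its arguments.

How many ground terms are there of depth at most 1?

Write N_k for the number of ground terms of depth ≤ k. A term of depth ≤ k is either a constant or a function symbol applied to arguments of depth ≤ k−1, so N_k = 5 + N_{k-1}^2.
N_0 = 5
N_1 = 5 + 5^2 = 30

30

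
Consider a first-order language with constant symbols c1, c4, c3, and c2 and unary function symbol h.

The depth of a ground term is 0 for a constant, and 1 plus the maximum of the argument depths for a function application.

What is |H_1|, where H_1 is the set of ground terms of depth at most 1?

Count level by level. With function symbols h/1, the terms of depth ≤ k are the 4 constants together with each function applied to depth-≤(k−1) tuples, so N_k = 4 + N_{k-1}.
N_0 = 4
N_1 = 4 + 4 = 8
Explicitly: c1, c4, c3, c2, h(c1), h(c4), h(c3), h(c2).

8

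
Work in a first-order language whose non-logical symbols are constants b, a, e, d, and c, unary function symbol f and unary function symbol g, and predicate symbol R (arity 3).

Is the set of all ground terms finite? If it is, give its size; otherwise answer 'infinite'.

The signature has at least one function symbol (f, arity 1) and at least one constant (b).
Iterating f gives infinitely many distinct ground terms: b, f(b), f(f(b)), ...
So the Herbrand universe is infinite.

infinite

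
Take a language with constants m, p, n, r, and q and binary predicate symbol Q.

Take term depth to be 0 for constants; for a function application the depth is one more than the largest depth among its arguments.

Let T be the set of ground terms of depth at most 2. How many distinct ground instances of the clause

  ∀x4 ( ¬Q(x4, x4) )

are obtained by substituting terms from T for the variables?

Ground terms of depth ≤ 2:
  With no function symbols every ground term is a constant, so there are exactly 5 ground terms at every depth bound.
  N_0 = 5
  N_1 = 5
  N_2 = 5
  Explicitly: m, p, n, r, q.
So there are 5 ground terms available for substitution.
There is 1 variable to instantiate (x4),  occurring in at least one literal, so different choices give different ground instances.
Number of ground instances = 5.

5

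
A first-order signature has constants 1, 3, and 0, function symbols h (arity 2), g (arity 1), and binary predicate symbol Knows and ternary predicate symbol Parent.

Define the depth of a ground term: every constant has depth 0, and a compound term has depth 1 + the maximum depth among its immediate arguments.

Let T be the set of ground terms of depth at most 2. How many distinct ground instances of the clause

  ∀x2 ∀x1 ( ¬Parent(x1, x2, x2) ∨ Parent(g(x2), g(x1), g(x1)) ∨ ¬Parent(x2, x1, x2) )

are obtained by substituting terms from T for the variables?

Ground terms of depth ≤ 2:
  Write N_k for the number of ground terms of depth ≤ k. A term of depth ≤ k is either a constant or a function symbol applied to arguments of depth ≤ k−1, so N_k = 3 + N_{k-1}^2 + N_{k-1}.
  N_0 = 3
  N_1 = 3 + 3^2 + 3 = 15
  N_2 = 3 + 15^2 + 15 = 243
So there are 243 ground terms available for substitution.
The body mentions every one of the 2 quantified variables; since ground terms form a free algebra, no two substitutions collapse to the same formula.
Number of ground instances = 243^2 = 59049.

59049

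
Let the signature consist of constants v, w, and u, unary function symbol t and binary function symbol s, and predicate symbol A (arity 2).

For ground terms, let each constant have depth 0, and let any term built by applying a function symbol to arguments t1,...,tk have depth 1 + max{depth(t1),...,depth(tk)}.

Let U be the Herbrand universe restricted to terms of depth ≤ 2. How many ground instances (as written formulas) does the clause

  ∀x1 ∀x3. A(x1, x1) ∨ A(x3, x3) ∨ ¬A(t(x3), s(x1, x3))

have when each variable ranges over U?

59049

Ground terms of depth ≤ 2:
  Count level by level. With function symbols t/1, s/2, the terms of depth ≤ k are the 3 constants together with each function applied to depth-≤(k−1) tuples, so N_k = 3 + N_{k-1} + N_{k-1}^2.
  N_0 = 3
  N_1 = 3 + 3 + 3^2 = 15
  N_2 = 3 + 15 + 15^2 = 243
So there are 243 ground terms available for substitution.
Each of x1, x3 ranges independently over the available ground terms, and distinct assignments produce distinct instances.
Number of ground instances = 243^2 = 59049.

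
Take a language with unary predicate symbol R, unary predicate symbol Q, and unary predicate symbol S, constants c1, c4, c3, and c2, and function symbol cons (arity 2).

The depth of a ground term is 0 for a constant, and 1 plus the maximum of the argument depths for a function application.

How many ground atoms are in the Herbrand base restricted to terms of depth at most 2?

1212

First count ground terms of depth ≤ 2.
If N_k denotes the number of depth-≤k ground terms, the 4 constants give N_0 = 4, and each function symbol of arity r contributes N_{k-1}^r new terms at level k: N_k = 4 + N_{k-1}^2.
N_0 = 4
N_1 = 4 + 4^2 = 20
N_2 = 4 + 20^2 = 404
So |H| = 404.
Each predicate of arity r yields |H|^r ground atoms (one per choice of an r-tuple from H):
  R: 404;  Q: 404;  S: 404
Total ground atoms: 404 + 404 + 404 = 1212.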